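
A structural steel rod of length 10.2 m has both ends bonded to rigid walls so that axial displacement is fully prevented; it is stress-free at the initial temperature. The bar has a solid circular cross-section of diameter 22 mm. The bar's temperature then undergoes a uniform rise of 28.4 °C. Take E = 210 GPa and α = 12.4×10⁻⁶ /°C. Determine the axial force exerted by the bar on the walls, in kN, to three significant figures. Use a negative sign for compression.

Free thermal expansion αLΔT = 12.4e-6 · 10200 · 28.4 = 3.592 mm.
The walls impose strain ε = −(3.592)/10200 = -3.5216e-04; σ = Eε = 210000 · -3.5216e-04 = -73.95 MPa.
Wall reaction R = σ·A = -73.95·380.1 = -28110 N = -28.11 kN.

-28.1 kN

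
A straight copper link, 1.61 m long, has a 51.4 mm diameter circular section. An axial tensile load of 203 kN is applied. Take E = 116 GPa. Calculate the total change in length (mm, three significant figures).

A = 2075 mm².
δ_mech = NL/(AE) = 203000·1610/(2075·116000) = 1.358 mm.

1.36 mm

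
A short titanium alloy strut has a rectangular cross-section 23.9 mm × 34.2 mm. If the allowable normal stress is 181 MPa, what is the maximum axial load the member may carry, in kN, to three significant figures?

148 kN

A = 817.4 mm².
P_max = σ_allow · A = 181 · 817.4 = 147900 N = 147.9 kN.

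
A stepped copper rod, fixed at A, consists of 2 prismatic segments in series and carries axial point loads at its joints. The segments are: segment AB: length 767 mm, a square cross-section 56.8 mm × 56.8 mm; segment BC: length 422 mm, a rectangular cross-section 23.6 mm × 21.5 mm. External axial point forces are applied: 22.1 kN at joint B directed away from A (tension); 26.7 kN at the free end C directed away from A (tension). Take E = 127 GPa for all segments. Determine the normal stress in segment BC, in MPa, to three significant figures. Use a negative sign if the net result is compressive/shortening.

52.6 MPa

Internal axial forces (sectioning from the free end, tension +): N_BC = 26.7 kN, N_AB = 48.8 kN.
A_BC = 507.4 mm².
σ_BC = N_BC/A_BC = 26700/507.4 = 52.62 MPa.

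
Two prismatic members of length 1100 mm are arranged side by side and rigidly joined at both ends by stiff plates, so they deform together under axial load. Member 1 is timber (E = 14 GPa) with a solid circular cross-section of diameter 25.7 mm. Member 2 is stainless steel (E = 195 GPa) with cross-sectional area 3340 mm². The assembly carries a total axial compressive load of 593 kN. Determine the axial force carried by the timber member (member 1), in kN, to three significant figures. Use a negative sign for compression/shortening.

A_1 = 518.7 mm².
Equal strain + equilibrium ⇒ each member carries load in proportion to AE: A₁E₁ = 7262000 N, A₂E₂ = 651300000 N, ΣAE = 658600000 N.
F₁ = P·A₁E₁/ΣAE = -593000·7262000/658600000 = -6539 N.

-6.54 kN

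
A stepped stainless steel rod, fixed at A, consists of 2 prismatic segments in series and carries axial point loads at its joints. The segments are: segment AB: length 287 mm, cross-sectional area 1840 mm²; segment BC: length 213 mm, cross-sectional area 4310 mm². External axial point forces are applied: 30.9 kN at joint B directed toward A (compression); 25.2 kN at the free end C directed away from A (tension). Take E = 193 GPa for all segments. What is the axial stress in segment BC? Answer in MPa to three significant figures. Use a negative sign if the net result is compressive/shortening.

5.85 MPa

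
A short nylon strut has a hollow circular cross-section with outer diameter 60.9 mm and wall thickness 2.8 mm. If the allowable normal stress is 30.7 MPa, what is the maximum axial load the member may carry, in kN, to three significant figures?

A = 511.1 mm².
P_max = σ_allow · A = 30.7 · 511.1 = 15690 N = 15.69 kN.

15.7 kN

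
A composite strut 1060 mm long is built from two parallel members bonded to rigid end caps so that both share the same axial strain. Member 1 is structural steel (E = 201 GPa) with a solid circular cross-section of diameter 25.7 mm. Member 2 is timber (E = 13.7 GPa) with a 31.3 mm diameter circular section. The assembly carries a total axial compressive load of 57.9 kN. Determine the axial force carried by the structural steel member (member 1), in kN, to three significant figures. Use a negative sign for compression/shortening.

-52.6 kN

A_1 = 518.7 mm².
A_2 = 769.4 mm².
Equal strain + equilibrium ⇒ each member carries load in proportion to AE: A₁E₁ = 104300000 N, A₂E₂ = 10540000 N, ΣAE = 114800000 N.
F₁ = P·A₁E₁/ΣAE = -57900·104300000/114800000 = -52580 N.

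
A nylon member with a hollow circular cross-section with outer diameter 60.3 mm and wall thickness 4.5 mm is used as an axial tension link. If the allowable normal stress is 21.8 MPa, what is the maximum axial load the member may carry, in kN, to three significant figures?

17.2 kN

A = 788.9 mm².
P_max = σ_allow · A = 21.8 · 788.9 = 17200 N = 17.2 kN.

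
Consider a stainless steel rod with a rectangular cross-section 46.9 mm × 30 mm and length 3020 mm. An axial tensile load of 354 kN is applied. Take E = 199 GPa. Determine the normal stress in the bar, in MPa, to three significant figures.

252 MPa

A = 1407 mm².
σ = N/A = 354000/1407 = 251.6 MPa.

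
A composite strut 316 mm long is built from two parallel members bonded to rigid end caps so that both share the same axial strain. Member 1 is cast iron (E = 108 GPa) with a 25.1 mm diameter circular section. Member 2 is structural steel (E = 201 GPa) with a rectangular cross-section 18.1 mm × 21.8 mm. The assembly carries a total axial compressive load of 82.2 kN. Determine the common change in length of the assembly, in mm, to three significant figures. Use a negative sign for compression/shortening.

-0.196 mm

A_1 = 494.8 mm².
A_2 = 394.6 mm².
Equal strain + equilibrium ⇒ each member carries load in proportion to AE: A₁E₁ = 53440000 N, A₂E₂ = 79310000 N, ΣAE = 132700000 N.
δ = PL/ΣAE = -82200·316/132700000 = -0.1957 mm.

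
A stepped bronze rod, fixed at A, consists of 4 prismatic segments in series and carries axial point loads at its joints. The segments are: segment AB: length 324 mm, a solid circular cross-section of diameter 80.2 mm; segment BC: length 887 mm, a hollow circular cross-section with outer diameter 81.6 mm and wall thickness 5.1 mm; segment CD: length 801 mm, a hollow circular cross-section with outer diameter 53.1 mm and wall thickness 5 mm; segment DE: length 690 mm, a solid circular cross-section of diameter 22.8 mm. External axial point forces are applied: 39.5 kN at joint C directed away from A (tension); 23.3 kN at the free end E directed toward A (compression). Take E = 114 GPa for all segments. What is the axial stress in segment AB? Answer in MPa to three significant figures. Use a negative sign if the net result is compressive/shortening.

3.21 MPa

Internal axial forces (sectioning from the free end, tension +): N_DE = -23.3 kN, N_CD = -23.3 kN, N_BC = 16.2 kN, N_AB = 16.2 kN.
A_AB = 5052 mm².
σ_AB = N_AB/A_AB = 16200/5052 = 3.207 MPa.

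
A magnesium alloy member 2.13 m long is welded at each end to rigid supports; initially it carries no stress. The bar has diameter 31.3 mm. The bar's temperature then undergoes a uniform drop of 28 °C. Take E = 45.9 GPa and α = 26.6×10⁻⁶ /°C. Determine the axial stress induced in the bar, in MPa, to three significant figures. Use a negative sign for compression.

Free thermal expansion αLΔT = 26.6e-6 · 2130 · -28 = -1.586 mm.
The walls impose strain ε = −(-1.586)/2130 = 7.4480e-04; σ = Eε = 45900 · 7.4480e-04 = 34.19 MPa.

34.2 MPa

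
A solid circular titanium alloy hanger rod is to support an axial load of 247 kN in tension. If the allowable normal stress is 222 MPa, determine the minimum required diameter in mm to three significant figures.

Required area A ≥ P/σ_allow = 247000/222 = 1113 mm².
For a solid circular section, d ≥ √(4A/π) = 37.64 mm.

37.6 mm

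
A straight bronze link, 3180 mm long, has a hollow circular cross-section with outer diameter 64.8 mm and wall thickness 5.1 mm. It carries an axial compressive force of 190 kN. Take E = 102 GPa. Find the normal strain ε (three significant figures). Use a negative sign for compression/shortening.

A = 956.5 mm².
σ = N/A = -198.6 MPa; ε = σ/E = -198.6/102000 = -1.947e-03.

-0.00195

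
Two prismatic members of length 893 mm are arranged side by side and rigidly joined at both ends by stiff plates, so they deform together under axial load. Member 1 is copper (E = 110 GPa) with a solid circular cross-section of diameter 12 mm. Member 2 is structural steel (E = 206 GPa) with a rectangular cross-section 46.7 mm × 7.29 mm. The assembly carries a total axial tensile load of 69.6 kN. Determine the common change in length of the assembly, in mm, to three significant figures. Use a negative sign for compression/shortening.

A_1 = 113.1 mm².
A_2 = 340.4 mm².
Equal strain + equilibrium ⇒ each member carries load in proportion to AE: A₁E₁ = 12440000 N, A₂E₂ = 70130000 N, ΣAE = 82570000 N.
δ = PL/ΣAE = 69600·893/82570000 = 0.7527 mm.

0.753 mm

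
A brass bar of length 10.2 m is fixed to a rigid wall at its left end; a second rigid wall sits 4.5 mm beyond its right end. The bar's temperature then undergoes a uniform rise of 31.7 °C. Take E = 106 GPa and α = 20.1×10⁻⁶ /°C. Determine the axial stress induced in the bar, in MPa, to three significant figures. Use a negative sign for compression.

-20.8 MPa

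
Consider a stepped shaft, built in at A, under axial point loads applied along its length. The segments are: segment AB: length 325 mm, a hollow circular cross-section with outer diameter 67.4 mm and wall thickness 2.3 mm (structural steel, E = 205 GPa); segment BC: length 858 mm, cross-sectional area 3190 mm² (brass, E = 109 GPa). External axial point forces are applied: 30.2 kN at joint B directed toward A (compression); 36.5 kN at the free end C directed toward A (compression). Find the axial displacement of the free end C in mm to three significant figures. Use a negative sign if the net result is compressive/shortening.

Internal axial forces (sectioning from the free end, tension +): N_BC = -36.5 kN, N_AB = -66.7 kN.
A_AB = 470.4 mm².
δ_AB = -66700·325/(470.4·205000) = -0.2248 mm
δ_BC = -36500·858/(3190·109000) = -0.09007 mm
δ = Σδ_i = -0.3149 mm.

-0.315 mm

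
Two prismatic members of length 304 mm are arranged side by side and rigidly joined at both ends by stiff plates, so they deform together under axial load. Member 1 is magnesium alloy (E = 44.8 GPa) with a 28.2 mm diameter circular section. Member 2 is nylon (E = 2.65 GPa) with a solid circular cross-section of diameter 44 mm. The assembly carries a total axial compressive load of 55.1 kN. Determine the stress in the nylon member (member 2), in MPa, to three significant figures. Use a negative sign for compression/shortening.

-4.56 MPa

A_1 = 624.6 mm².
A_2 = 1521 mm².
Equal strain + equilibrium ⇒ each member carries load in proportion to AE: A₁E₁ = 27980000 N, A₂E₂ = 4029000 N, ΣAE = 32010000 N.
σ₂ = P·E₂/ΣAE = -55100·2650/32010000 = -4.561 MPa.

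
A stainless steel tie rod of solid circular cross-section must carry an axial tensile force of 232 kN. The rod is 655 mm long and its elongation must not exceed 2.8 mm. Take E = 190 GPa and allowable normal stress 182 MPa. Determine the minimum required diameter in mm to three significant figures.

Required area A ≥ P/σ_allow = 232000/182 = 1275 mm².
For a solid circular section, d ≥ √(4A/π) = 40.29 mm.
Elongation limit: A ≥ PL/(Eδ_allow) = 232000·655/(190000·2.8) = 285.6 mm² ⇒ d ≥ 19.07 mm.
The stress limit governs.

40.3 mm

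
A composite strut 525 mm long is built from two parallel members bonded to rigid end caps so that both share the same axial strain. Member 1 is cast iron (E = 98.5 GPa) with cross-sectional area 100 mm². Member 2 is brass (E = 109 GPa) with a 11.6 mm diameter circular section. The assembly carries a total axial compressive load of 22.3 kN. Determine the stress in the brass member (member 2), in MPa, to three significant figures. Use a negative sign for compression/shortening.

-114 MPa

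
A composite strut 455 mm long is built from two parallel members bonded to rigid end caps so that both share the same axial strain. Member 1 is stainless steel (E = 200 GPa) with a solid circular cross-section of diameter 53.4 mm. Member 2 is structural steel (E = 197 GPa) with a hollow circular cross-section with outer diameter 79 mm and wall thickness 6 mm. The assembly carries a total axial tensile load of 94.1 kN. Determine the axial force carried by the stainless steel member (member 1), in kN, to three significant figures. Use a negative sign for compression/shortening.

58.6 kN

A_1 = 2240 mm².
A_2 = 1376 mm².
Equal strain + equilibrium ⇒ each member carries load in proportion to AE: A₁E₁ = 447900000 N, A₂E₂ = 271100000 N, ΣAE = 719000000 N.
F₁ = P·A₁E₁/ΣAE = 94100·447900000/719000000 = 58620 N.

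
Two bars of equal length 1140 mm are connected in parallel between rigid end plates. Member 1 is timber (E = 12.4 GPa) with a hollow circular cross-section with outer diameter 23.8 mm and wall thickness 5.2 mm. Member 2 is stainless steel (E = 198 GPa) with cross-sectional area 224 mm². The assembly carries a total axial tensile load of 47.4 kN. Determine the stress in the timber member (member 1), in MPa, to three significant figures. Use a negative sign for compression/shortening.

12.2 MPa

A_1 = 303.9 mm².
Equal strain + equilibrium ⇒ each member carries load in proportion to AE: A₁E₁ = 3768000 N, A₂E₂ = 44350000 N, ΣAE = 48120000 N.
σ₁ = P·E₁/ΣAE = 47400·12400/48120000 = 12.21 MPa.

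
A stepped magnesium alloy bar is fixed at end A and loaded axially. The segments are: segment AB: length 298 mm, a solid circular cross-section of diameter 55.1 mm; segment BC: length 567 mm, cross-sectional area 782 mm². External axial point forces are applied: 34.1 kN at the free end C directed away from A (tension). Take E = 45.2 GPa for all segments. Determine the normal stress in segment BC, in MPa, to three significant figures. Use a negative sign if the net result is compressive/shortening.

Internal axial forces (sectioning from the free end, tension +): N_BC = 34.1 kN, N_AB = 34.1 kN.
σ_BC = N_BC/A_BC = 34100/782 = 43.61 MPa.

43.6 MPa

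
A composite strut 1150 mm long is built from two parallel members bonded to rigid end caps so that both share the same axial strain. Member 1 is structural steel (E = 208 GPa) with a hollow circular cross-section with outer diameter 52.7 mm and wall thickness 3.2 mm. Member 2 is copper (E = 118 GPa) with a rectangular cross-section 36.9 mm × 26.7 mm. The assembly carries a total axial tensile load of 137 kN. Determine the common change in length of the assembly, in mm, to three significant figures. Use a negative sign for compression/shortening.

A_1 = 497.6 mm².
A_2 = 985.2 mm².
Equal strain + equilibrium ⇒ each member carries load in proportion to AE: A₁E₁ = 103500000 N, A₂E₂ = 116300000 N, ΣAE = 219800000 N.
δ = PL/ΣAE = 137000·1150/219800000 = 0.7169 mm.

0.717 mm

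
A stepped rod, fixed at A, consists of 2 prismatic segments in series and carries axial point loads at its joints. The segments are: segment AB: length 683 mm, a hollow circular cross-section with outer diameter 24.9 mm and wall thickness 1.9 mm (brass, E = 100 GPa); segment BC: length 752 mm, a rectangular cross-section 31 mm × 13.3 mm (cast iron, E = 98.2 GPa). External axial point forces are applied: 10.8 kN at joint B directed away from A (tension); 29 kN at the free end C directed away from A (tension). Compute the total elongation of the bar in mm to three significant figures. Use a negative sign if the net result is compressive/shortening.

Internal axial forces (sectioning from the free end, tension +): N_BC = 29 kN, N_AB = 39.8 kN.
A_AB = 137.3 mm².
A_BC = 412.3 mm².
δ_AB = 39800·683/(137.3·100000) = 1.98 mm
δ_BC = 29000·752/(412.3·98200) = 0.5386 mm
δ = Σδ_i = 2.519 mm.

2.52 mm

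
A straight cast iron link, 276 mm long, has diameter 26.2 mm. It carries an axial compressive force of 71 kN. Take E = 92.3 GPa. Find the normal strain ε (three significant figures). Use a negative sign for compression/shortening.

-0.00143

A = 539.1 mm².
σ = N/A = -131.7 MPa; ε = σ/E = -131.7/92300 = -1.427e-03.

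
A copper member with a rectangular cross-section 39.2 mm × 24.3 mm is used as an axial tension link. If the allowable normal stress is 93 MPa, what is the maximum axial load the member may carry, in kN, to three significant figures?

A = 952.6 mm².
P_max = σ_allow · A = 93 · 952.6 = 88590 N = 88.59 kN.

88.6 kN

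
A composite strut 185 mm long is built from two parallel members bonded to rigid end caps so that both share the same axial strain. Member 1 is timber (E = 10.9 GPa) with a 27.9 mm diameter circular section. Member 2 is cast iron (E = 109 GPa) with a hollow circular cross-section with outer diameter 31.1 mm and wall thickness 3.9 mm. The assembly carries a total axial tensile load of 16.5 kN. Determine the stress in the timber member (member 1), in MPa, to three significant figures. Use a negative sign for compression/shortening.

4.18 MPa

A_1 = 611.4 mm².
A_2 = 333.3 mm².
Equal strain + equilibrium ⇒ each member carries load in proportion to AE: A₁E₁ = 6664000 N, A₂E₂ = 36330000 N, ΣAE = 42990000 N.
σ₁ = P·E₁/ΣAE = 16500·10900/42990000 = 4.184 MPa.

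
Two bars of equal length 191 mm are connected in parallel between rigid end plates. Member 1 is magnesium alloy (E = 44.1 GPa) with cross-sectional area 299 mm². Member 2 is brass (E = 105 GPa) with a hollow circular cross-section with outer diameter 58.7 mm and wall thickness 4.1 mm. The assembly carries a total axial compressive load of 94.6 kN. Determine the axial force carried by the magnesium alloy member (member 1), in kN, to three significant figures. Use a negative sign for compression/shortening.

-14.3 kN

A_2 = 703.3 mm².
Equal strain + equilibrium ⇒ each member carries load in proportion to AE: A₁E₁ = 13190000 N, A₂E₂ = 73840000 N, ΣAE = 87030000 N.
F₁ = P·A₁E₁/ΣAE = -94600·13190000/87030000 = -14330 N.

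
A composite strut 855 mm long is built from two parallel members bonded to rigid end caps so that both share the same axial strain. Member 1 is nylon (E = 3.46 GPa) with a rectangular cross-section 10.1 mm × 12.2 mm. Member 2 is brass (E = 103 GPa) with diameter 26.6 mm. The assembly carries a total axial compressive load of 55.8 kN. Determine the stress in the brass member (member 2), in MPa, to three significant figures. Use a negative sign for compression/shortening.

A_1 = 123.2 mm².
A_2 = 555.7 mm².
Equal strain + equilibrium ⇒ each member carries load in proportion to AE: A₁E₁ = 426300 N, A₂E₂ = 57240000 N, ΣAE = 57670000 N.
σ₂ = P·E₂/ΣAE = -55800·103000/57670000 = -99.67 MPa.

-99.7 MPa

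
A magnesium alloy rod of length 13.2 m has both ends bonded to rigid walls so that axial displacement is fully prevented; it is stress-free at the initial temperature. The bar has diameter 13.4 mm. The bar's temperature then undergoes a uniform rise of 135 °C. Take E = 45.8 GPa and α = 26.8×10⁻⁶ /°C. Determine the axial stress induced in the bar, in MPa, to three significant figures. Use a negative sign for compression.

-166 MPa

Free thermal expansion αLΔT = 26.8e-6 · 13200 · 135 = 47.76 mm.
The walls impose strain ε = −(47.76)/13200 = -3.6180e-03; σ = Eε = 45800 · -3.6180e-03 = -165.7 MPa.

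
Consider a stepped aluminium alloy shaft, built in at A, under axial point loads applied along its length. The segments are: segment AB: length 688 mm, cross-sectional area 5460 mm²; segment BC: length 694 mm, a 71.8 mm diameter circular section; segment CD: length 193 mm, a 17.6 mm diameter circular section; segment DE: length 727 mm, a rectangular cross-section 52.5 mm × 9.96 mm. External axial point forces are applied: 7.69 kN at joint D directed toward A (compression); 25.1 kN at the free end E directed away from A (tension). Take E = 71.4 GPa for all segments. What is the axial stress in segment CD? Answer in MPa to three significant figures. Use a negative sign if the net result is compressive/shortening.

71.6 MPa

Internal axial forces (sectioning from the free end, tension +): N_DE = 25.1 kN, N_CD = 17.41 kN, N_BC = 17.41 kN, N_AB = 17.41 kN.
A_CD = 243.3 mm².
σ_CD = N_CD/A_CD = 17410/243.3 = 71.56 MPa.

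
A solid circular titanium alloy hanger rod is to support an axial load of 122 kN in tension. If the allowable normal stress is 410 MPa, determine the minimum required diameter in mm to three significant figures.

19.5 mm

Required area A ≥ P/σ_allow = 122000/410 = 297.6 mm².
For a solid circular section, d ≥ √(4A/π) = 19.46 mm.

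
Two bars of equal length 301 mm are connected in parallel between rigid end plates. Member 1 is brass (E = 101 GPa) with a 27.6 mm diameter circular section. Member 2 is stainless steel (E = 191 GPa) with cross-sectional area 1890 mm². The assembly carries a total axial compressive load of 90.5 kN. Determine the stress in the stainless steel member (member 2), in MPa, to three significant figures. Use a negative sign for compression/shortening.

-41.0 MPa

A_1 = 598.3 mm².
Equal strain + equilibrium ⇒ each member carries load in proportion to AE: A₁E₁ = 60430000 N, A₂E₂ = 361000000 N, ΣAE = 421400000 N.
σ₂ = P·E₂/ΣAE = -90500·191000/421400000 = -41.02 MPa.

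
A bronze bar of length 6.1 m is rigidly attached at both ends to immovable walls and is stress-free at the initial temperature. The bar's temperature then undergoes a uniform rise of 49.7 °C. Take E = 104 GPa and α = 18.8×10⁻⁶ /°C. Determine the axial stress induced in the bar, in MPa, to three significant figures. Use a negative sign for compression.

Free thermal expansion αLΔT = 18.8e-6 · 6100 · 49.7 = 5.7 mm.
The walls impose strain ε = −(5.7)/6100 = -9.3436e-04; σ = Eε = 104000 · -9.3436e-04 = -97.17 MPa.

-97.2 MPa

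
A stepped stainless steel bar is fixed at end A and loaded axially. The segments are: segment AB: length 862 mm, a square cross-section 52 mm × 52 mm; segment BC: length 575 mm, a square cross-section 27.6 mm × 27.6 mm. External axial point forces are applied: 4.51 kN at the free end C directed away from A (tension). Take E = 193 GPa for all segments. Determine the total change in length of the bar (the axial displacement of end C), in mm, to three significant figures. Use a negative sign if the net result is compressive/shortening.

Internal axial forces (sectioning from the free end, tension +): N_BC = 4.51 kN, N_AB = 4.51 kN.
A_AB = 2704 mm².
A_BC = 761.8 mm².
δ_AB = 4510·862/(2704·193000) = 0.007449 mm
δ_BC = 4510·575/(761.8·193000) = 0.01764 mm
δ = Σδ_i = 0.02509 mm.

0.0251 mm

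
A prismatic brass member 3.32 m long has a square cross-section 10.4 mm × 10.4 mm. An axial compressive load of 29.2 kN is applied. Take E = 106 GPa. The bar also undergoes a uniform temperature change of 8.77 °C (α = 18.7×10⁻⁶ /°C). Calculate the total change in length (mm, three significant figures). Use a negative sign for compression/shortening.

A = 108.2 mm².
δ_mech = NL/(AE) = -29200·3320/(108.2·106000) = -8.456 mm.
δ_thermal = αLΔT = 18.7e-6·3320·8.77 = 0.5445 mm.
δ = δ_mech + δ_thermal = -7.911 mm.

-7.91 mm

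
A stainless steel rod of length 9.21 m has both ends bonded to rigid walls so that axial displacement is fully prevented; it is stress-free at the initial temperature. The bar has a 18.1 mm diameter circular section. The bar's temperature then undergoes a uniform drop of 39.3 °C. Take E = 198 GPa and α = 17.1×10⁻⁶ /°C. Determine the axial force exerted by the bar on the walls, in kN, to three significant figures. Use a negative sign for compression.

Free thermal expansion αLΔT = 17.1e-6 · 9210 · -39.3 = -6.189 mm.
The walls impose strain ε = −(-6.189)/9210 = 6.7203e-04; σ = Eε = 198000 · 6.7203e-04 = 133.1 MPa.
Wall reaction R = σ·A = 133.1·257.3 = 34240 N = 34.24 kN.

34.2 kN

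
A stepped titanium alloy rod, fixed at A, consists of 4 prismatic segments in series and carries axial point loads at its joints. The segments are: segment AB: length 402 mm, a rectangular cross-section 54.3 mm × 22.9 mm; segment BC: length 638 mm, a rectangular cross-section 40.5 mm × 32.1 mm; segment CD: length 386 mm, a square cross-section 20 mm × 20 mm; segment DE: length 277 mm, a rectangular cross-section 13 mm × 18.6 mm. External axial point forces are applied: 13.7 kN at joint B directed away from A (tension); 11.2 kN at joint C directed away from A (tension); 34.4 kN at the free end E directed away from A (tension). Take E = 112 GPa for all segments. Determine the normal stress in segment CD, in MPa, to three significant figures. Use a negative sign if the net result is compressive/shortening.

86.0 MPa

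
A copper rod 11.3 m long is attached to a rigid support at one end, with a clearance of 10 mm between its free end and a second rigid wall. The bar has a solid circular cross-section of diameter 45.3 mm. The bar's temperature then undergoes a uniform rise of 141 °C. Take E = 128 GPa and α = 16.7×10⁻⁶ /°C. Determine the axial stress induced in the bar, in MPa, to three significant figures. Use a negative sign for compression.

Free thermal expansion αLΔT = 16.7e-6 · 11300 · 141 = 26.61 mm.
The walls engage after the gap closes; constrained expansion = 26.61 − 10 = 16.61 mm.
The walls impose strain ε = −(16.61)/11300 = -1.4697e-03; σ = Eε = 128000 · -1.4697e-03 = -188.1 MPa.

-188 MPa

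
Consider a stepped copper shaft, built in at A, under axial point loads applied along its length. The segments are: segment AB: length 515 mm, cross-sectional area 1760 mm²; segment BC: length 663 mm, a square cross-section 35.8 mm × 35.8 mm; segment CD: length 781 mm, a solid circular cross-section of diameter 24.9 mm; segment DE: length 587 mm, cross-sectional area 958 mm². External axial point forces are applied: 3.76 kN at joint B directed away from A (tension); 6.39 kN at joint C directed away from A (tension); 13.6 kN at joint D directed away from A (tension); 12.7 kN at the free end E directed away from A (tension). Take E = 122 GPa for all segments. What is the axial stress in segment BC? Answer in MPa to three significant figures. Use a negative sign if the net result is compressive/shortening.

25.5 MPa

Internal axial forces (sectioning from the free end, tension +): N_DE = 12.7 kN, N_CD = 26.3 kN, N_BC = 32.69 kN, N_AB = 36.45 kN.
A_BC = 1282 mm².
σ_BC = N_BC/A_BC = 32690/1282 = 25.51 MPa.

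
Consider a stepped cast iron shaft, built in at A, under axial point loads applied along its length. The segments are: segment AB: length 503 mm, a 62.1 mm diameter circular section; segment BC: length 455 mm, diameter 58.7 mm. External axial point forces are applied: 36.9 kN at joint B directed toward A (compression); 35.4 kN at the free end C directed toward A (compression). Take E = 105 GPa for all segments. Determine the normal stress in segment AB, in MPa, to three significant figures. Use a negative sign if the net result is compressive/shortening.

-23.9 MPa

Internal axial forces (sectioning from the free end, tension +): N_BC = -35.4 kN, N_AB = -72.3 kN.
A_AB = 3029 mm².
σ_AB = N_AB/A_AB = -72300/3029 = -23.87 MPa.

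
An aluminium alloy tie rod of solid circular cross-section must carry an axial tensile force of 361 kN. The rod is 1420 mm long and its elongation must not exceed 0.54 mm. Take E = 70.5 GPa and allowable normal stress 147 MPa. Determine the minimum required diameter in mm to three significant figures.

Required area A ≥ P/σ_allow = 361000/147 = 2456 mm².
For a solid circular section, d ≥ √(4A/π) = 55.92 mm.
Elongation limit: A ≥ PL/(Eδ_allow) = 361000·1420/(70500·0.54) = 13470 mm² ⇒ d ≥ 130.9 mm.
The elongation limit governs.

131 mm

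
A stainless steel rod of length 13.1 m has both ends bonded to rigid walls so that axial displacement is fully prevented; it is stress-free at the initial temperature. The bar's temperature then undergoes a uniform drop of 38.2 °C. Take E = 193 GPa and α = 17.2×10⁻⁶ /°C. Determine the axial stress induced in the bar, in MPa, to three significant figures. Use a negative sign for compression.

127 MPa

Free thermal expansion αLΔT = 17.2e-6 · 13100 · -38.2 = -8.607 mm.
The walls impose strain ε = −(-8.607)/13100 = 6.5704e-04; σ = Eε = 193000 · 6.5704e-04 = 126.8 MPa.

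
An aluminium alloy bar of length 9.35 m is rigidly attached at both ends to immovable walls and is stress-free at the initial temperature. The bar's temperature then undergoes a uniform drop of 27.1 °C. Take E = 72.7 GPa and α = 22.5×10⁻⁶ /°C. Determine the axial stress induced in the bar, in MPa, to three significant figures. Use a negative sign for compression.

44.3 MPa

Free thermal expansion αLΔT = 22.5e-6 · 9350 · -27.1 = -5.701 mm.
The walls impose strain ε = −(-5.701)/9350 = 6.0975e-04; σ = Eε = 72700 · 6.0975e-04 = 44.33 MPa.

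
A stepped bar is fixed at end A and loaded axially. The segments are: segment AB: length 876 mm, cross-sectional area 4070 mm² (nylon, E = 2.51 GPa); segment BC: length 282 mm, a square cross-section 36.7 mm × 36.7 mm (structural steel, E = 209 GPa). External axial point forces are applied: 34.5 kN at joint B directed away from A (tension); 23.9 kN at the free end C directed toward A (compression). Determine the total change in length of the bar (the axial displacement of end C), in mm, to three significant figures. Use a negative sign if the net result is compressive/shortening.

Internal axial forces (sectioning from the free end, tension +): N_BC = -23.9 kN, N_AB = 10.6 kN.
A_BC = 1347 mm².
δ_AB = 10600·876/(4070·2510) = 0.909 mm
δ_BC = -23900·282/(1347·209000) = -0.02394 mm
δ = Σδ_i = 0.885 mm.

0.885 mm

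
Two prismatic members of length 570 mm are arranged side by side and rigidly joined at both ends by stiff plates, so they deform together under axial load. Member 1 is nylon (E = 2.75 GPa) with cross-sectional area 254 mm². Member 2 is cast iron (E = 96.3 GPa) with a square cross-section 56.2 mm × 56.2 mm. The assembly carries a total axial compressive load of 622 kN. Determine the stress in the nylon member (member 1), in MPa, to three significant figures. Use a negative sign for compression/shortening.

A_2 = 3158 mm².
Equal strain + equilibrium ⇒ each member carries load in proportion to AE: A₁E₁ = 698500 N, A₂E₂ = 304200000 N, ΣAE = 304900000 N.
σ₁ = P·E₁/ΣAE = -622000·2750/304900000 = -5.611 MPa.

-5.61 MPa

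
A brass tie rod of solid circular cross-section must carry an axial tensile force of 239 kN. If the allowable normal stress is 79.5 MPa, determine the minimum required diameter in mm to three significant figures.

61.9 mm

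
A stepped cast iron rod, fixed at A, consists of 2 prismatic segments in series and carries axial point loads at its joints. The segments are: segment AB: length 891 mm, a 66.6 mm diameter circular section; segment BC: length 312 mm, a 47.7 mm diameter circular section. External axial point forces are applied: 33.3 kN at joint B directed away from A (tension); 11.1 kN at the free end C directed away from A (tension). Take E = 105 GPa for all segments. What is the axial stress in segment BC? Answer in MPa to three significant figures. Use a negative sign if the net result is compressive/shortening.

6.21 MPa

Internal axial forces (sectioning from the free end, tension +): N_BC = 11.1 kN, N_AB = 44.4 kN.
A_BC = 1787 mm².
σ_BC = N_BC/A_BC = 11100/1787 = 6.211 MPa.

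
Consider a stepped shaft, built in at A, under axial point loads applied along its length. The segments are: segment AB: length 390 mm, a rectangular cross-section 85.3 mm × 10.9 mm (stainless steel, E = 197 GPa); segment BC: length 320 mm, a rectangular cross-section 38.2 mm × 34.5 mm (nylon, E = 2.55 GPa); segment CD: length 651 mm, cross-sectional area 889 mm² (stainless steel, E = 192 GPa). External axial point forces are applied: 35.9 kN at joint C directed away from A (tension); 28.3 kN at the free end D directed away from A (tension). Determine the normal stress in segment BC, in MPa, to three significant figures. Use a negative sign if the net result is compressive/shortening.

Internal axial forces (sectioning from the free end, tension +): N_CD = 28.3 kN, N_BC = 64.2 kN, N_AB = 64.2 kN.
A_BC = 1318 mm².
σ_BC = N_BC/A_BC = 64200/1318 = 48.71 MPa.

48.7 MPa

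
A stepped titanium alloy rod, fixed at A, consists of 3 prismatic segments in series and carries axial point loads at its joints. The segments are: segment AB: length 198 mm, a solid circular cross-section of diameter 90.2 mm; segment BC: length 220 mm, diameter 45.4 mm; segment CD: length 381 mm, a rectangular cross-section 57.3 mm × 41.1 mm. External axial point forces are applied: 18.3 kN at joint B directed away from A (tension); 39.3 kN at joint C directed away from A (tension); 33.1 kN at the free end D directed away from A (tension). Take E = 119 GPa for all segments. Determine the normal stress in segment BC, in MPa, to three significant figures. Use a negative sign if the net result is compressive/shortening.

44.7 MPa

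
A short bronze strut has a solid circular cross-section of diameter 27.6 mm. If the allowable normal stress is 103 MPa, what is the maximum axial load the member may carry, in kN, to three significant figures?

61.6 kN

A = 598.3 mm².
P_max = σ_allow · A = 103 · 598.3 = 61620 N = 61.62 kN.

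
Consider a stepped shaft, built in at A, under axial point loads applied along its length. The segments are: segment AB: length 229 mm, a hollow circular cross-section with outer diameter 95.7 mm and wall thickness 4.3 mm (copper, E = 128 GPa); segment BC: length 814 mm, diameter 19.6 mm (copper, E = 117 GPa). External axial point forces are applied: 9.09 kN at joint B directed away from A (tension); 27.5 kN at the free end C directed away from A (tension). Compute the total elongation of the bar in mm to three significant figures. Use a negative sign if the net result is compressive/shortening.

0.687 mm

Internal axial forces (sectioning from the free end, tension +): N_BC = 27.5 kN, N_AB = 36.59 kN.
A_AB = 1235 mm².
A_BC = 301.7 mm².
δ_AB = 36590·229/(1235·128000) = 0.05302 mm
δ_BC = 27500·814/(301.7·117000) = 0.6341 mm
δ = Σδ_i = 0.6871 mm.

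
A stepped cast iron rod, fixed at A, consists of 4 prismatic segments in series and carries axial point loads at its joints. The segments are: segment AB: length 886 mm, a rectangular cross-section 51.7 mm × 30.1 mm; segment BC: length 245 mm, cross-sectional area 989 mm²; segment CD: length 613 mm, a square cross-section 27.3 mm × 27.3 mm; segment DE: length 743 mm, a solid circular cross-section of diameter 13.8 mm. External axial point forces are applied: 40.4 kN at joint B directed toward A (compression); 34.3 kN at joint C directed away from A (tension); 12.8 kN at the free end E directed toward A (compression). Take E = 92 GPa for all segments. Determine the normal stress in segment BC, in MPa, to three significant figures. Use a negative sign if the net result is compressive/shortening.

Internal axial forces (sectioning from the free end, tension +): N_DE = -12.8 kN, N_CD = -12.8 kN, N_BC = 21.5 kN, N_AB = -18.9 kN.
σ_BC = N_BC/A_BC = 21500/989 = 21.74 MPa.

21.7 MPa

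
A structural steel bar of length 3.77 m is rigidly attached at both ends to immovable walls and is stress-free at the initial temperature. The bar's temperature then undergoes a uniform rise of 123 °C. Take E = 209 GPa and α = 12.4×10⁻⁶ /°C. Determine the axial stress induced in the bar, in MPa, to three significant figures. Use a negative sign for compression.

Free thermal expansion αLΔT = 12.4e-6 · 3770 · 123 = 5.75 mm.
The walls impose strain ε = −(5.75)/3770 = -1.5252e-03; σ = Eε = 209000 · -1.5252e-03 = -318.8 MPa.

-319 MPa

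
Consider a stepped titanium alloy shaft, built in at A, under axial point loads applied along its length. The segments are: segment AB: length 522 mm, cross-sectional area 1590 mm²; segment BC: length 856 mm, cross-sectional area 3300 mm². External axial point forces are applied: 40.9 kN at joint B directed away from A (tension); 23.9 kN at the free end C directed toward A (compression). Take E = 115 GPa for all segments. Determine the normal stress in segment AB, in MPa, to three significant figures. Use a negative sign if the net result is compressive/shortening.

Internal axial forces (sectioning from the free end, tension +): N_BC = -23.9 kN, N_AB = 17 kN.
σ_AB = N_AB/A_AB = 17000/1590 = 10.69 MPa.

10.7 MPa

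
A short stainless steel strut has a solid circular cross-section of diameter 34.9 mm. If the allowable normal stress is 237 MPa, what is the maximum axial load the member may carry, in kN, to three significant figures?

227 kN

A = 956.6 mm².
P_max = σ_allow · A = 237 · 956.6 = 226700 N = 226.7 kN.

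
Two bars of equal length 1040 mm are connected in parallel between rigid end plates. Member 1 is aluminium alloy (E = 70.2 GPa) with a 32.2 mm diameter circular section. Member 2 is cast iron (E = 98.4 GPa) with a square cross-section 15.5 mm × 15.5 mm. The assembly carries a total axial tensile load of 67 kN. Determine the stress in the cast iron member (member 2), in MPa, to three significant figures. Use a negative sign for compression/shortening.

A_1 = 814.3 mm².
A_2 = 240.2 mm².
Equal strain + equilibrium ⇒ each member carries load in proportion to AE: A₁E₁ = 57170000 N, A₂E₂ = 23640000 N, ΣAE = 80810000 N.
σ₂ = P·E₂/ΣAE = 67000·98400/80810000 = 81.59 MPa.

81.6 MPa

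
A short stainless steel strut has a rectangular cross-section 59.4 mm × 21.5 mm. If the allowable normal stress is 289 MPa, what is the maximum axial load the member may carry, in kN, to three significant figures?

369 kN

A = 1277 mm².
P_max = σ_allow · A = 289 · 1277 = 369100 N = 369.1 kN.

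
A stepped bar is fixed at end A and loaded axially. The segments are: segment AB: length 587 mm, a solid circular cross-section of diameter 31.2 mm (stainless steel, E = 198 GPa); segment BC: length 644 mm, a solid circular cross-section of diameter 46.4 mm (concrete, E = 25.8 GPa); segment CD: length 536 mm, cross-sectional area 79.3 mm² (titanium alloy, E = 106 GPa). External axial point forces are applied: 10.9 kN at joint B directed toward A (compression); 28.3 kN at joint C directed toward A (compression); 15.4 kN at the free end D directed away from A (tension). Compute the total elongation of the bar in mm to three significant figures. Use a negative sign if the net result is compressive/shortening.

Internal axial forces (sectioning from the free end, tension +): N_CD = 15.4 kN, N_BC = -12.9 kN, N_AB = -23.8 kN.
A_AB = 764.5 mm².
A_BC = 1691 mm².
δ_AB = -23800·587/(764.5·198000) = -0.09229 mm
δ_BC = -12900·644/(1691·25800) = -0.1904 mm
δ_CD = 15400·536/(79.3·106000) = 0.982 mm
δ = Σδ_i = 0.6993 mm.

0.699 mm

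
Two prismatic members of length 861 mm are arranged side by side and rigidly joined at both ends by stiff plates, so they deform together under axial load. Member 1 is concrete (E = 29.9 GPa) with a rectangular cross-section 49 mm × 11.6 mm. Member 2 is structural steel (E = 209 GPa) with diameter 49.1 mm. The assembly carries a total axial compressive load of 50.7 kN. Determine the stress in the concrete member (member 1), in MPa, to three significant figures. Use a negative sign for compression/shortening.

A_1 = 568.4 mm².
A_2 = 1893 mm².
Equal strain + equilibrium ⇒ each member carries load in proportion to AE: A₁E₁ = 17000000 N, A₂E₂ = 395700000 N, ΣAE = 412700000 N.
σ₁ = P·E₁/ΣAE = -50700·29900/412700000 = -3.673 MPa.

-3.67 MPa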